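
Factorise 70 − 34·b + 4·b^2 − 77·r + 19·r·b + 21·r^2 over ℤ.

Group: 3·r·(7·r + 4·b − 14) + (b − 5)·(7·r + 4·b − 14); both groups contain (7·r + 4·b − 14).

(7·r + 4·b − 14)·(3·r + b − 5)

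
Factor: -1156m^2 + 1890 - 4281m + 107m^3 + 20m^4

Trying the rational-root candidates, m = 7 is a root, giving the factor (m - 7) and quotient 20m^3 + 247m^2 + 573m - 270.
Next, m = 2/5 is a root, so (5m - 2) is a factor; dividing leaves 4m^2 + 51m + 135.
The remaining quadratic factors as (m + 9)(4m + 15).

(4m + 15)(5m - 2)(m + 9)(m - 7)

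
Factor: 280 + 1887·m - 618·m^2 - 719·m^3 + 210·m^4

Testing divisors of the constant over divisors of the leading coefficient, m = -8/5 is a root, so (5·m + 8) is a factor; dividing leaves 42·m^3 - 211·m^2 + 214·m + 35.
Continuing, m = 5/3 is a root, so (3·m - 5) divides it; the quotient is 14·m^2 - 47·m - 7.
The remaining quadratic factors as (7·m + 1)(2·m - 7).

(2·m - 7)·(3·m - 5)·(5·m + 8)·(7·m + 1)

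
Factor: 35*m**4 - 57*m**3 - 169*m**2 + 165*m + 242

(5*m - 11)*(7*m + 11)*(m + 1)*(m - 2)

Testing divisors of the constant over divisors of the leading coefficient, m = -11/7 is a root, giving the factor (7*m + 11) and quotient 5*m**3 - 16*m**2 + m + 22.
Continuing, m = -1 is a root, so (m + 1) is a factor; dividing leaves 5*m**2 - 21*m + 22.
The remaining quadratic factors as (5*m - 11)(m - 2).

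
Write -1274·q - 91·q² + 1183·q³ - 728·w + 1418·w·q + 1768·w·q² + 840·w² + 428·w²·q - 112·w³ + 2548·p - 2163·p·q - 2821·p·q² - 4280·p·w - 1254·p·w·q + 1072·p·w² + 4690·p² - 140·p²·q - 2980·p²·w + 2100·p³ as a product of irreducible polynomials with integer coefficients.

Group: 10·p·(210·p² - 256·p·w - 287·p·q + 196·p + 56·w² + 150·w·q - 56·w + 91·q² - 98·q) + (-2·w + 13·q + 13)·(210·p² - 256·p·w - 287·p·q + 196·p + 56·w² + 150·w·q - 56·w + 91·q² - 98·q); both groups contain (210·p² - 256·p·w - 287·p·q + 196·p + 56·w² + 150·w·q - 56·w + 91·q² - 98·q), so (10·p - 2·w + 13·q + 13) is a factor with cofactor 210·p² - 256·p·w - 287·p·q + 196·p + 56·w² + 150·w·q - 56·w + 91·q² - 98·q.
The cofactor groups again: 210·p² - 256·p·w - 287·p·q + 196·p + 56·w² + 150·w·q - 56·w + 91·q² - 98·q = 14·p·(15·p - 14·w - 13·q + 14) + (-4·w - 7·q)·(15·p - 14·w - 13·q + 14); both groups contain (15·p - 14·w - 13·q + 14), giving (14·p - 4·w - 7·q)·(15·p - 14·w - 13·q + 14).

(10·p - 2·w + 13·q + 13)·(14·p - 4·w - 7·q)·(15·p - 14·w - 13·q + 14)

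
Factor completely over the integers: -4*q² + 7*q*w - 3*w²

Group: -q*(4*q - 3*w) + w*(4*q - 3*w); both groups contain (4*q - 3*w).

-(4*q - 3*w)*(q - w)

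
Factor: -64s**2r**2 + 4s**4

Factor out 4s**2, leaving s**2 - 16r**2, which is a difference of two squares.

4s**2(s - 4r)(s + 4r)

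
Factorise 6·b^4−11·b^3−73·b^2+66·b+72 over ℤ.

Testing divisors of the constant over divisors of the leading coefficient, b = −2/3 is a root, so (3·b+2) divides it; the quotient is 2·b^3−5·b^2−21·b+36.
Next, b = 3/2 is a root, so (2·b−3) divides it; the quotient is b^2−b−12.
The remaining quadratic factors as (b+3)(b−4).

(2·b−3)·(3·b+2)·(b+3)·(b−4)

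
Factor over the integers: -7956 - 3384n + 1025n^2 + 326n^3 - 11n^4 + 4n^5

Trying the rational-root candidates, n = -13/4 is a root, giving the factor (4n + 13) and quotient n^4 - 6n^3 + 101n^2 - 72n - 612.
Continuing, n = -2 is a root, so (n + 2) divides it; the quotient is n^3 - 8n^2 + 117n - 306.
Continuing, n = 3 is a root, so (n - 3) is a factor; dividing leaves n^2 - 5n + 102.
The quadratic n^2 - 5n + 102 has discriminant -383 < 0 and is irreducible over ℤ.

(4n + 13)(n + 2)(n - 3)(n^2 - 5n + 102)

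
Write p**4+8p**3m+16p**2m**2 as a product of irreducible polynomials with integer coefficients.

p**2(p+4m)**2

Every term has a factor of p**2; factoring it out leaves p**2+8pm+16m**2.
Recognize a perfect-square trinomial with the parts p and 4m.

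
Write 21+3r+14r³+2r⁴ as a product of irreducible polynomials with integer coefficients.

(r+7)(2r³+3)

Group as (2r⁴+3r) + (14r³+21) = r(2r³+3) + 7(2r³+3).
Both groups share the factor (2r³+3).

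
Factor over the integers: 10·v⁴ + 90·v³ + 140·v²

10·v²·(v + 2)·(v + 7)

Pull out the common factor 10·v², then factor the remaining trinomial.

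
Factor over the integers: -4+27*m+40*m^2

(5*m+4)*(8*m-1)

Need a pair with product 40·(-4) = -160 and sum 27: that's 32 and -5.
Split the middle term: 40*m^2+32*m - 5*m-4 = 8*m*(5*m+4) - (5*m+4).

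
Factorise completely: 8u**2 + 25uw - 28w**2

(8u - 7w)(u + 4w)

Group: 8u(u + 4w) - 7w(u + 4w); both groups contain (u + 4w).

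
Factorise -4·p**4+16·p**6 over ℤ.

Factor out 4·p**4 first: what remains is 4·p**2-1.
Recognize a difference of squares with the parts 2·p and 1.

4·p**4·(2·p+1)·(2·p-1)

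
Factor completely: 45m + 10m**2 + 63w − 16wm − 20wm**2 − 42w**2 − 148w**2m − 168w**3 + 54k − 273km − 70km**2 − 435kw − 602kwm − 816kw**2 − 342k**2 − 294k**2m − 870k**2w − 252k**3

−(6k + 12w + 2m + 9)(6k + 7w + 5m)(7k + 2w − 1)

Group: 6k(−42k**2 − 96kw − 14km − 57k − 24w**2 − 4wm − 6w + 2m + 9) + (7w + 5m)(−42k**2 − 96kw − 14km − 57k − 24w**2 − 4wm − 6w + 2m + 9); both groups contain (−42k**2 − 96kw − 14km − 57k − 24w**2 − 4wm − 6w + 2m + 9), so (6k + 7w + 5m) is a factor with cofactor −42k**2 − 96kw − 14km − 57k − 24w**2 − 4wm − 6w + 2m + 9.
The cofactor groups again: −42k**2 − 96kw − 14km − 57k − 24w**2 − 4wm − 6w + 2m + 9 = −6k(7k + 2w − 1) + (−12w − 2m − 9)(7k + 2w − 1); both groups contain (7k + 2w − 1), giving −(6k + 12w + 2m + 9)(7k + 2w − 1).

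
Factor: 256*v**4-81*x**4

(4*v+3*x)*(4*v-3*x)*(16*v**2+9*x**2)

Difference of squares twice: with A = 4*v and B = 3*x, A⁴ − B⁴ = (A² − B²)(A² + B²), and A² − B² factors again.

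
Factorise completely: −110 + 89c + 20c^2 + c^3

(c + 10)(c + 11)(c − 1)

Trying the rational-root candidates, c = 1 is a root, so (c − 1) divides it; the quotient is c^2 + 21c + 110.
The remaining quadratic factors as (c + 10)(c + 11).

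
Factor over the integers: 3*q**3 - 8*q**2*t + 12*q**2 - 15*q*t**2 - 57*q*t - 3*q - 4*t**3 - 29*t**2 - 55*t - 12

(3*q + t + 3)*(q + t + 4)*(q - 4*t - 1)

Group: 3*q*(q**2 - 3*q*t + 3*q - 4*t**2 - 17*t - 4) + (t + 3)*(q**2 - 3*q*t + 3*q - 4*t**2 - 17*t - 4); both groups contain (q**2 - 3*q*t + 3*q - 4*t**2 - 17*t - 4), so (3*q + t + 3) is a factor with cofactor q**2 - 3*q*t + 3*q - 4*t**2 - 17*t - 4.
The cofactor groups again: q**2 - 3*q*t + 3*q - 4*t**2 - 17*t - 4 = q*(q - 4*t - 1) + (t + 4)*(q - 4*t - 1); both groups contain (q - 4*t - 1), giving (q + t + 4)*(q - 4*t - 1).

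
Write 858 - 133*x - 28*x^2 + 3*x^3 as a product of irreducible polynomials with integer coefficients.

By the rational root theorem, x = 13/3 is a root, giving the factor (3*x - 13) and quotient x^2 - 5*x - 66.
The remaining quadratic factors as (x + 6)(x - 11).

(3*x - 13)*(x + 6)*(x - 11)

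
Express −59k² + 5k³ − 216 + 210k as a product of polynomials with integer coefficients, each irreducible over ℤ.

By the rational root theorem, k = 6 is a root, giving the factor (k − 6) and quotient 5k² − 29k + 36.
The remaining quadratic factors as (k − 4)(5k − 9).

(5k − 9)(k − 4)(k − 6)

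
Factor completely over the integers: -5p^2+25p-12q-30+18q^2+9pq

-(5p+6q-10)(p-3q-3)

Group: -p(5p+6q-10) + (3q+3)(5p+6q-10); both groups contain (5p+6q-10).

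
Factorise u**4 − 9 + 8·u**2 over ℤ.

(u + 1)·(u − 1)·(u**2 + 9)

Substitute w = u**2 to get a quadratic in w, then factor.
u**2 − 1 is a difference of squares.
u**2 + 9 is irreducible over ℤ (sum of squares).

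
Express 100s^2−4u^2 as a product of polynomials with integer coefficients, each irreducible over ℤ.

Pull out the common factor 4; 25s^2−u^2 is a difference of squares.

4(5s+u)(5s−u)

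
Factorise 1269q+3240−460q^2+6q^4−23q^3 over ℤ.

Trying the rational-root candidates, q = −8 is a root, giving the factor (q+8) and quotient 6q^3−71q^2+108q+405.
Next, q = 9/2 is a root, giving the factor (2q−9) and quotient 3q^2−22q−45.
The remaining quadratic factors as (3q+5)(q−9).

(2q−9)(3q+5)(q+8)(q−9)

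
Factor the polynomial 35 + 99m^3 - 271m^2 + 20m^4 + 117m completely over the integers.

Testing divisors of the constant over divisors of the leading coefficient, m = -7 is a root, giving the factor (m + 7) and quotient 20m^3 - 41m^2 + 16m + 5.
Continuing, m = -1/5 is a root, so (5m + 1) is a factor; dividing leaves 4m^2 - 9m + 5.
The remaining quadratic factors as (4m - 5)(m - 1).

(4m - 5)(5m + 1)(m + 7)(m - 1)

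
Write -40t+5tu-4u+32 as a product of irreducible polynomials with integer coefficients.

Group as (5tu-40t) + (-4u+32) = 5t(u-8) - 4(u-8).
Both groups share the factor (u-8).

(5t-4)(u-8)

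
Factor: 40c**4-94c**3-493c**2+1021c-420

Trying the rational-root candidates, c = 3/5 is a root, giving the factor (5c-3) and quotient 8c**3-14c**2-107c+140.
Continuing, c = 4 is a root, so (c-4) divides it; the quotient is 8c**2+18c-35.
The remaining quadratic factors as (2c+7)(4c-5).

(2c+7)(4c-5)(5c-3)(c-4)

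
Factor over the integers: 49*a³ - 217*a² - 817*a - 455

(7*a + 13)*(7*a + 5)*(a - 7)

Trying the rational-root candidates, a = -13/7 is a root, so (7*a + 13) is a factor; dividing leaves 7*a² - 44*a - 35.
The remaining quadratic factors as (a - 7)(7*a + 5).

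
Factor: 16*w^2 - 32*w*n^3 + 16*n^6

Pull out the common factor 16, leaving w^2 - 2*w*n^3 + n^6.
Recognize a perfect-square trinomial with the parts n^3 and w.

16*(w - n^3)^2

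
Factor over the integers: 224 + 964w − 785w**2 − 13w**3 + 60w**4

Among the possible rational roots, w = −1/5 is a root, so (5w + 1) is a factor; dividing leaves 12w**3 − 5w**2 − 156w + 224.
Continuing, w = 7/4 is a root, so (4w − 7) divides it; the quotient is 3w**2 + 4w − 32.
The remaining quadratic factors as (3w − 8)(w + 4).

(3w − 8)(4w − 7)(5w + 1)(w + 4)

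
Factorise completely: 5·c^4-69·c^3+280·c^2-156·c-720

(5·c+6)·(c-4)·(c-5)·(c-6)

Testing divisors of the constant over divisors of the leading coefficient, c = -6/5 is a root, so (5·c+6) divides it; the quotient is c^3-15·c^2+74·c-120.
Continuing, c = 5 is a root, so (c-5) divides it; the quotient is c^2-10·c+24.
The remaining quadratic factors as (c-6)(c-4).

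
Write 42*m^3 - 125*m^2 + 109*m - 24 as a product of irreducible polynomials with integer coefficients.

(2*m - 3)*(3*m - 1)*(7*m - 8)

Trying the rational-root candidates, m = 8/7 is a root, so (7*m - 8) divides it; the quotient is 6*m^2 - 11*m + 3.
The remaining quadratic factors as (2*m - 3)(3*m - 1).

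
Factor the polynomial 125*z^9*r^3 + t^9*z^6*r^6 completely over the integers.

Pull out the common factor z^6*r^3, leaving t^9*r^3 + 125*z^3.
Recognize a sum of cubes with the parts 5*z and t^3*r.

r^3*z^6*(t^3*r + 5*z)*(t^6*r^2 - 5*t^3*z*r + 25*z^2)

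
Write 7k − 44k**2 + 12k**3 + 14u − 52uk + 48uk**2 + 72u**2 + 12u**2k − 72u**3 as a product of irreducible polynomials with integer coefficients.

Group: 2u(−36u**2 + 24uk + 36u + 12k**2 − 44k + 7) + k(−36u**2 + 24uk + 36u + 12k**2 − 44k + 7); both groups contain (−36u**2 + 24uk + 36u + 12k**2 − 44k + 7), so (2u + k) is a factor with cofactor −36u**2 + 24uk + 36u + 12k**2 − 44k + 7.
The cofactor groups again: −36u**2 + 24uk + 36u + 12k**2 − 44k + 7 = −6u(6u − 6k + 1) + (−2k + 7)(6u − 6k + 1); both groups contain (6u − 6k + 1), giving −(6u + 2k − 7)(6u − 6k + 1).

−(6u − 6k + 1)(6u + 2k − 7)(2u + k)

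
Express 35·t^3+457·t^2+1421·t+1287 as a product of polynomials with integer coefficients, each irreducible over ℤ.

Testing divisors of the constant over divisors of the leading coefficient, t = -9 is a root, so (t+9) is a factor; dividing leaves 35·t^2+142·t+143.
The remaining quadratic factors as (5·t+11)(7·t+13).

(5·t+11)·(7·t+13)·(t+9)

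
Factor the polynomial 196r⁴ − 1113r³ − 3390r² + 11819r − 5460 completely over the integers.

(4r + 15)(7r − 13)(7r − 4)(r − 7)

Trying the rational-root candidates, r = 13/7 is a root, giving the factor (7r − 13) and quotient 28r³ − 107r² − 683r + 420.
Continuing, r = −15/4 is a root, giving the factor (4r + 15) and quotient 7r² − 53r + 28.
The remaining quadratic factors as (r − 7)(7r − 4).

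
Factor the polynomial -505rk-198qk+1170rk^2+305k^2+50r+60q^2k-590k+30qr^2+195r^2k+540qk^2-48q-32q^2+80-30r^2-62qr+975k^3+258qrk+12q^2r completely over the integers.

Group: 3r(4q^2+10qr+36qk+6q+65rk-10r+65k^2+55k-10) + (15k-8)(4q^2+10qr+36qk+6q+65rk-10r+65k^2+55k-10); both groups contain (4q^2+10qr+36qk+6q+65rk-10r+65k^2+55k-10), so (3r+15k-8) is a factor with cofactor 4q^2+10qr+36qk+6q+65rk-10r+65k^2+55k-10.
The cofactor groups again: 4q^2+10qr+36qk+6q+65rk-10r+65k^2+55k-10 = 2q(2q+5r+5k+5) + (13k-2)(2q+5r+5k+5); both groups contain (2q+5r+5k+5), giving (2q+13k-2)(2q+5r+5k+5).

(2q+13k-2)(3r+15k-8)(2q+5r+5k+5)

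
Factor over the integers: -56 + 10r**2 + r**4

(r + 2)(r - 2)(r**2 + 14)

Substitute u = r**2 to get a quadratic in u, then factor.
r**2 + 14 is irreducible over ℤ (always positive, so no real roots).
r**2 - 4 is a difference of squares.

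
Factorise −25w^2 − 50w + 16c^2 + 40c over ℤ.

Group: −5w(5w − 4c) + (−4c − 10)(5w − 4c); both groups contain (5w − 4c).

−(5w − 4c)(5w + 4c + 10)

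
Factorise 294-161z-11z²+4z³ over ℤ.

Among the possible rational roots, z = 7/4 is a root, so (4z-7) is a factor; dividing leaves z²-z-42.
The remaining quadratic factors as (z-7)(z+6).

(4z-7)(z+6)(z-7)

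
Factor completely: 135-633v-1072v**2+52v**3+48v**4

Testing divisors of the constant over divisors of the leading coefficient, v = -5 is a root, giving the factor (v+5) and quotient 48v**3-188v**2-132v+27.
Continuing, v = -3/4 is a root, giving the factor (4v+3) and quotient 12v**2-56v+9.
The remaining quadratic factors as (2v-9)(6v-1).

(2v-9)(4v+3)(6v-1)(v+5)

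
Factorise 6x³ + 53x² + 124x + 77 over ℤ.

Trying the rational-root candidates, x = -1 is a root, giving the factor (x + 1) and quotient 6x² + 47x + 77.
The remaining quadratic factors as (3x + 7)(2x + 11).

(2x + 11)(3x + 7)(x + 1)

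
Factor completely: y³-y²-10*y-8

Among the possible rational roots, y = -2 is a root, so (y+2) is a factor; dividing leaves y²-3*y-4.
The remaining quadratic factors as (y-4)(y+1).

(y+1)*(y+2)*(y-4)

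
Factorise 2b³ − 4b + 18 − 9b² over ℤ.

(2b − 9)(b² − 2)

Group as (2b³ − 4b) + (−9b² + 18) = 2b(b² − 2) − 9(b² − 2).
Both groups share the factor (b² − 2).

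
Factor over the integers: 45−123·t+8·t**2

Need a pair with product 8·45 = 360 and sum −123: that's −120 and −3.
Split the middle term: 8·t**2−120·t − 3·t+45 = 8·t·(t−15) − 3·(t−15).

(8·t−3)·(t−15)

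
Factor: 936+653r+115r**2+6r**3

(6r+13)(r+8)(r+9)

Among the possible rational roots, r = -8 is a root, so (r+8) divides it; the quotient is 6r**2+67r+117.
The remaining quadratic factors as (r+9)(6r+13).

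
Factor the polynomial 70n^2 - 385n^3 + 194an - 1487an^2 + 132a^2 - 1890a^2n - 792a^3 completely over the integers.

-(11a + 7n)(12a + 11n - 2)(6a + 5n)

Group: 6a(-132a^2 - 205an + 22a - 77n^2 + 14n) + 5n(-132a^2 - 205an + 22a - 77n^2 + 14n); both groups contain (-132a^2 - 205an + 22a - 77n^2 + 14n), so (6a + 5n) is a factor with cofactor -132a^2 - 205an + 22a - 77n^2 + 14n.
The cofactor groups again: -132a^2 - 205an + 22a - 77n^2 + 14n = -11a(12a + 11n - 2) - 7n(12a + 11n - 2); both groups contain (12a + 11n - 2), giving -(11a + 7n)(12a + 11n - 2).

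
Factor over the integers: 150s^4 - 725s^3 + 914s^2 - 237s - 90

(5s + 1)(5s - 6)(6s - 5)(s - 3)

By the rational root theorem, s = 5/6 is a root, so (6s - 5) is a factor; dividing leaves 25s^3 - 100s^2 + 69s + 18.
Continuing, s = 3 is a root, so (s - 3) divides it; the quotient is 25s^2 - 25s - 6.
The remaining quadratic factors as (5s + 1)(5s - 6).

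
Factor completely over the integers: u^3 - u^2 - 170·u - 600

Trying the rational-root candidates, u = 15 is a root, so (u - 15) is a factor; dividing leaves u^2 + 14·u + 40.
The remaining quadratic factors as (u + 4)(u + 10).

(u + 10)·(u + 4)·(u - 15)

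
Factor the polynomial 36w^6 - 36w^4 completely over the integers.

Every term has a factor of 36w^4; factoring it out leaves w^2 - 1.
Recognize a difference of squares with the parts w and 1.

36w^4(w + 1)(w - 1)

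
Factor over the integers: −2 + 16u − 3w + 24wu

(3w + 2)(8u − 1)

Group as (24wu − 3w) + (16u − 2) = 3w(8u − 1) + 2(8u − 1).
Both groups share the factor (8u − 1).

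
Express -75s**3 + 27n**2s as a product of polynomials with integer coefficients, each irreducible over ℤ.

3s(3n + 5s)(3n - 5s)

Every term has a factor of 3s. Then 9n**2 - 25s**2 = (3n)² − (5s)².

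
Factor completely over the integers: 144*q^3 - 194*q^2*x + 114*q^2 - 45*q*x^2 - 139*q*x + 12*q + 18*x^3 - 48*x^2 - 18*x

(2*q - 3*x)*(8*q + 3*x + 1)*(9*q - 2*x + 6)

Group: 8*q*(18*q^2 - 31*q*x + 12*q + 6*x^2 - 18*x) + (3*x + 1)*(18*q^2 - 31*q*x + 12*q + 6*x^2 - 18*x); both groups contain (18*q^2 - 31*q*x + 12*q + 6*x^2 - 18*x), so (8*q + 3*x + 1) is a factor with cofactor 18*q^2 - 31*q*x + 12*q + 6*x^2 - 18*x.
The cofactor groups again: 18*q^2 - 31*q*x + 12*q + 6*x^2 - 18*x = 2*q*(9*q - 2*x + 6) - 3*x*(9*q - 2*x + 6); both groups contain (9*q - 2*x + 6), giving (2*q - 3*x)*(9*q - 2*x + 6).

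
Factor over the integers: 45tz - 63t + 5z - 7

(5z - 7)(9t + 1)

Group as (45tz - 63t) + (5z - 7) = 9t(5z - 7) + (5z - 7).
Both groups share the factor (5z - 7).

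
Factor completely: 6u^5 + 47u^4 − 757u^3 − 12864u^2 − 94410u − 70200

Testing divisors of the constant over divisors of the leading coefficient, u = −5/6 is a root, so (6u + 5) divides it; the quotient is u^4 + 7u^3 − 132u^2 − 2034u − 14040.
Then u = −12 is a root, giving the factor (u + 12) and quotient u^3 − 5u^2 − 72u − 1170.
Continuing, u = 15 is a root, giving the factor (u − 15) and quotient u^2 + 10u + 78.
The quadratic u^2 + 10u + 78 has discriminant −212 < 0 and is irreducible over ℤ.

(6u + 5)(u + 12)(u − 15)(u^2 + 10u + 78)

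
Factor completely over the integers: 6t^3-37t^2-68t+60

(2t-15)(3t-2)(t+2)

Testing divisors of the constant over divisors of the leading coefficient, t = -2 is a root, so (t+2) divides it; the quotient is 6t^2-49t+30.
The remaining quadratic factors as (2t-15)(3t-2).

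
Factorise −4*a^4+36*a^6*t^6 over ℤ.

Pull out the common factor 4*a^4, leaving 9*a^2*t^6−1.
Recognize a difference of squares with the parts 3*a*t^3 and 1.

4*a^4*(3*a*t^3+1)*(3*a*t^3−1)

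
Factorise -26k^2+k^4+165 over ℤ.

Substitute u = k^2 to get a quadratic in u, then factor.
k^2-11 is irreducible over ℤ (11 is not a perfect square).
k^2-15 is irreducible over ℤ (15 is not a perfect square).

(k^2-11)(k^2-15)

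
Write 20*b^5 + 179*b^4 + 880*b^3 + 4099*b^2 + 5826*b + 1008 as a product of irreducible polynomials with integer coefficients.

Trying the rational-root candidates, b = −1/5 is a root, so (5*b + 1) divides it; the quotient is 4*b^4 + 35*b^3 + 169*b^2 + 786*b + 1008.
Continuing, b = −7/4 is a root, so (4*b + 7) is a factor; dividing leaves b^3 + 7*b^2 + 30*b + 144.
Next, b = −6 is a root, giving the factor (b + 6) and quotient b^2 + b + 24.
The quadratic b^2 + b + 24 has discriminant −95 < 0 and is irreducible over ℤ.

(4*b + 7)*(5*b + 1)*(b + 6)*(b^2 + b + 24)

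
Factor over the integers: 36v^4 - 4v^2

4v^2(3v + 1)(3v - 1)

Factor out 4v^2, leaving 9v^2 - 1, which is a difference of two squares.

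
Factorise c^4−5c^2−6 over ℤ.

Substitute u = c^2 to get a quadratic in u, then factor.
c^2+1 is irreducible over ℤ (sum of squares).
c^2−6 is irreducible over ℤ (6 is not a perfect square).

(c^2+1)(c^2−6)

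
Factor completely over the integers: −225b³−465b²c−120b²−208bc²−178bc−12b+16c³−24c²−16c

Group: 3b(−75b²−55bc−40b+4c²−6c−4) + 4c(−75b²−55bc−40b+4c²−6c−4); both groups contain (−75b²−55bc−40b+4c²−6c−4), so (3b+4c) is a factor with cofactor −75b²−55bc−40b+4c²−6c−4.
The cofactor groups again: −75b²−55bc−40b+4c²−6c−4 = −15b(5b+4c+2) + (c−2)(5b+4c+2); both groups contain (5b+4c+2), giving −(15b−c+2)(5b+4c+2).

−(15b−c+2)(3b+4c)(5b+4c+2)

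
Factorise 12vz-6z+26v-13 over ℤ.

Group as (12vz+26v) + (-6z-13) = 2v(6z+13) - (6z+13).
Both groups share the factor (6z+13).

(2v-1)(6z+13)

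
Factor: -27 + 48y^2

Pull out the common factor 3; 16y^2 - 9 is a difference of squares.

3(4y + 3)(4y - 3)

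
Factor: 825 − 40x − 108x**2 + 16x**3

(2x + 5)(2x − 11)(4x − 15)

Testing divisors of the constant over divisors of the leading coefficient, x = 15/4 is a root, giving the factor (4x − 15) and quotient 4x**2 − 12x − 55.
The remaining quadratic factors as (2x + 5)(2x − 11).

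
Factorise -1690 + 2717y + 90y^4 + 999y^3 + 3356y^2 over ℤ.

Trying the rational-root candidates, y = -5 is a root, so (y + 5) is a factor; dividing leaves 90y^3 + 549y^2 + 611y - 338.
Next, y = -13/6 is a root, giving the factor (6y + 13) and quotient 15y^2 + 59y - 26.
The remaining quadratic factors as (3y + 13)(5y - 2).

(3y + 13)(5y - 2)(6y + 13)(y + 5)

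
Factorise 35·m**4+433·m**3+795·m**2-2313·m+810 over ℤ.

Trying the rational-root candidates, m = 6/5 is a root, so (5·m-6) divides it; the quotient is 7·m**3+95·m**2+273·m-135.
Then m = -9 is a root, so (m+9) divides it; the quotient is 7·m**2+32·m-15.
The remaining quadratic factors as (m+5)(7·m-3).

(5·m-6)·(7·m-3)·(m+5)·(m+9)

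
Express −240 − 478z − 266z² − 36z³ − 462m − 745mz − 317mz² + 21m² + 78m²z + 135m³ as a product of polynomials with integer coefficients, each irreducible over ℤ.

Group: 9m(15m² + 7mz − 6m − 36z² − 86z − 48) + (z + 5)(15m² + 7mz − 6m − 36z² − 86z − 48); both groups contain (15m² + 7mz − 6m − 36z² − 86z − 48), so (9m + z + 5) is a factor with cofactor 15m² + 7mz − 6m − 36z² − 86z − 48.
The cofactor groups again: 15m² + 7mz − 6m − 36z² − 86z − 48 = 5m(3m − 4z − 6) + (9z + 8)(3m − 4z − 6); both groups contain (3m − 4z − 6), giving (5m + 9z + 8)(3m − 4z − 6).

(3m − 4z − 6)(5m + 9z + 8)(9m + z + 5)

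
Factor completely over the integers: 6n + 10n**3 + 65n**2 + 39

(2n + 13)(5n**2 + 3)

Group as (10n**3 + 6n) + (65n**2 + 39) = 2n(5n**2 + 3) + 13(5n**2 + 3).
Both groups share the factor (5n**2 + 3).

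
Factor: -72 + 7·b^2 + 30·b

(7·b - 12)·(b + 6)

Need a pair with product 7·(-72) = -504 and sum 30: that's -12 and 42.
Split the middle term: 7·b^2 - 12·b + 42·b - 72 = b·(7·b - 12) + 6·(7·b - 12).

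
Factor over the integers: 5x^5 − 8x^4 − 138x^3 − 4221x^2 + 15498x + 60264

Among the possible rational roots, x = 6 is a root, so (x − 6) is a factor; dividing leaves 5x^4 + 22x^3 − 6x^2 − 4257x − 10044.
Next, x = −12/5 is a root, so (5x + 12) is a factor; dividing leaves x^3 + 2x^2 − 6x − 837.
Next, x = 9 is a root, so (x − 9) is a factor; dividing leaves x^2 + 11x + 93.
The quadratic x^2 + 11x + 93 has discriminant −251 < 0 and is irreducible over ℤ.

(5x + 12)(x − 6)(x − 9)(x^2 + 11x + 93)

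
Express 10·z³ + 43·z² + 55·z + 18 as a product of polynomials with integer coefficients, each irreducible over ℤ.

Testing divisors of the constant over divisors of the leading coefficient, z = -2 is a root, so (z + 2) is a factor; dividing leaves 10·z² + 23·z + 9.
The remaining quadratic factors as (5·z + 9)(2·z + 1).

(2·z + 1)·(5·z + 9)·(z + 2)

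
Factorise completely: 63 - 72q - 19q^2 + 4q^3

(4q - 3)(q + 3)(q - 7)

Trying the rational-root candidates, q = 3/4 is a root, so (4q - 3) divides it; the quotient is q^2 - 4q - 21.
The remaining quadratic factors as (q - 7)(q + 3).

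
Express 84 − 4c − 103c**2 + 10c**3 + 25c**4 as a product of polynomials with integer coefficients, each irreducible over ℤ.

(5c − 6)(5c − 7)(c + 1)(c + 2)

Among the possible rational roots, c = −1 is a root, so (c + 1) is a factor; dividing leaves 25c**3 − 15c**2 − 88c + 84.
Continuing, c = 6/5 is a root, giving the factor (5c − 6) and quotient 5c**2 + 3c − 14.
The remaining quadratic factors as (5c − 7)(c + 2).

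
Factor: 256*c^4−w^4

(4*c)⁴ − (w)⁴ = ((4*c)² − (w)²)((4*c)² + (w)²); the first factor splits again, the second (16*c^2+w^2) is irreducible.

(4*c+w)*(4*c−w)*(16*c^2+w^2)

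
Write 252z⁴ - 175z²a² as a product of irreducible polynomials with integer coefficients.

7z²(6z - 5a)(6z + 5a)

Every term has a factor of 7z². Then 36z² - 25a² = (6z)² − (5a)².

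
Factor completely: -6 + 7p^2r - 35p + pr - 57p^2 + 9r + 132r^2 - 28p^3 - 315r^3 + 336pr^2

-(4p + 15r + 3)(7p - 7r + 2)(p - 3r + 1)

Group: 7p(-4p^2 - 3pr - 7p + 45r^2 - 6r - 3) + (-7r + 2)(-4p^2 - 3pr - 7p + 45r^2 - 6r - 3); both groups contain (-4p^2 - 3pr - 7p + 45r^2 - 6r - 3), so (7p - 7r + 2) is a factor with cofactor -4p^2 - 3pr - 7p + 45r^2 - 6r - 3.
The cofactor groups again: -4p^2 - 3pr - 7p + 45r^2 - 6r - 3 = -p(4p + 15r + 3) + (3r - 1)(4p + 15r + 3); both groups contain (4p + 15r + 3), giving -(p - 3r + 1)(4p + 15r + 3).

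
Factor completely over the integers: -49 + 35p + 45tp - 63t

(5p - 7)(9t + 7)

Group as (45tp - 63t) + (35p - 49) = 9t(5p - 7) + 7(5p - 7).
Both groups share the factor (5p - 7).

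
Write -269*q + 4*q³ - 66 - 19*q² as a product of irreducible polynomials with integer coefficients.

(4*q + 1)*(q + 6)*(q - 11)

Trying the rational-root candidates, q = 11 is a root, so (q - 11) is a factor; dividing leaves 4*q² + 25*q + 6.
The remaining quadratic factors as (q + 6)(4*q + 1).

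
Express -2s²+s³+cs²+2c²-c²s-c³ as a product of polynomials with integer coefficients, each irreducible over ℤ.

-(c+s)(c+s-2)(c-s)

Group: c(-c²+2c+s²-2s) + s(-c²+2c+s²-2s); both groups contain (-c²+2c+s²-2s), so (c+s) is a factor with cofactor -c²+2c+s²-2s.
The cofactor groups again: -c²+2c+s²-2s = -c(c+s-2) + s(c+s-2); both groups contain (c+s-2), giving -(c-s)(c+s-2).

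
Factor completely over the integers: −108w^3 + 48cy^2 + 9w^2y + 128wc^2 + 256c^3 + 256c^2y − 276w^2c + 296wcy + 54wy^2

Group: 4w(−27w^2 − 96wc − 18wy − 64c^2 − 16cy) + (−4c − 3y)(−27w^2 − 96wc − 18wy − 64c^2 − 16cy); both groups contain (−27w^2 − 96wc − 18wy − 64c^2 − 16cy), so (4w − 4c − 3y) is a factor with cofactor −27w^2 − 96wc − 18wy − 64c^2 − 16cy.
The cofactor groups again: −27w^2 − 96wc − 18wy − 64c^2 − 16cy = −9w(3w + 8c + 2y) − 8c(3w + 8c + 2y); both groups contain (3w + 8c + 2y), giving −(9w + 8c)(3w + 8c + 2y).

−(4w − 4c − 3y)(3w + 8c + 2y)(9w + 8c)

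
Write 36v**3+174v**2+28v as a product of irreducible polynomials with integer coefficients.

Pull out the common factor 2v, then factor the remaining trinomial.

2v(3v+14)(6v+1)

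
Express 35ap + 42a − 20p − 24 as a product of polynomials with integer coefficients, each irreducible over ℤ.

(5p + 6)(7a − 4)

Group as (35ap + 42a) + (−20p − 24) = 7a(5p + 6) − 4(5p + 6).
Both groups share the factor (5p + 6).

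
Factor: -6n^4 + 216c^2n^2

6n^2(6c + n)(6c - n)

Every term has a factor of 6n^2. Then 36c^2 - n^2 = (6c)² − (n)².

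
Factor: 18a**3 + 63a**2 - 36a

Pull out the common factor 9a, then factor the remaining trinomial.

9a(2a - 1)(a + 4)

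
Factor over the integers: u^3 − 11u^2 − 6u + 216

(u + 4)(u − 6)(u − 9)

Among the possible rational roots, u = 9 is a root, so (u − 9) divides it; the quotient is u^2 − 2u − 24.
The remaining quadratic factors as (u + 4)(u − 6).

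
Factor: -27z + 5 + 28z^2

(4z - 1)(7z - 5)

Need a pair with product 28·5 = 140 and sum -27: that's -7 and -20.
Split the middle term: 28z^2 - 7z - 20z + 5 = 7z(4z - 1) - 5(4z - 1).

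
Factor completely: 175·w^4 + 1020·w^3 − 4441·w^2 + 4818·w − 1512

Among the possible rational roots, w = −9 is a root, giving the factor (w + 9) and quotient 175·w^3 − 555·w^2 + 554·w − 168.
Continuing, w = 7/5 is a root, so (5·w − 7) is a factor; dividing leaves 35·w^2 − 62·w + 24.
The remaining quadratic factors as (5·w − 6)(7·w − 4).

(5·w − 6)·(5·w − 7)·(7·w − 4)·(w + 9)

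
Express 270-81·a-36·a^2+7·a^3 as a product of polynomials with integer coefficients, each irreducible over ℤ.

(7·a-15)·(a+3)·(a-6)

Among the possible rational roots, a = 15/7 is a root, giving the factor (7·a-15) and quotient a^2-3·a-18.
The remaining quadratic factors as (a+3)(a-6).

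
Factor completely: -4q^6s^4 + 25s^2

Every term has a factor of s^2; factoring it out leaves -4q^6s^2 + 25.
Recognize a difference of squares with the parts 5 and 2q^3s.

-s^2(2q^3s + 5)(2q^3s - 5)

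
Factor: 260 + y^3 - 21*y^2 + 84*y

Testing divisors of the constant over divisors of the leading coefficient, y = 10 is a root, so (y - 10) divides it; the quotient is y^2 - 11*y - 26.
The remaining quadratic factors as (y + 2)(y - 13).

(y + 2)*(y - 10)*(y - 13)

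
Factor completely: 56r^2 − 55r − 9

Need a pair with product 56·(−9) = −504 and sum −55: that's −63 and 8.
Split the middle term: 56r^2 − 63r + 8r − 9 = 7r(8r − 9) + (8r − 9).

(7r + 1)(8r − 9)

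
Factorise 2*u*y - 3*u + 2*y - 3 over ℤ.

(2*y - 3)*(u + 1)

Group as (2*u*y - 3*u) + (2*y - 3) = u*(2*y - 3) + (2*y - 3).
Both groups share the factor (2*y - 3).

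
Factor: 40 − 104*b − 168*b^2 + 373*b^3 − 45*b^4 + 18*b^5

Trying the rational-root candidates, b = 2/3 is a root, giving the factor (3*b − 2) and quotient 6*b^4 − 11*b^3 + 117*b^2 + 22*b − 20.
Continuing, b = −1/2 is a root, so (2*b + 1) is a factor; dividing leaves 3*b^3 − 7*b^2 + 62*b − 20.
Next, b = 1/3 is a root, so (3*b − 1) divides it; the quotient is b^2 − 2*b + 20.
The quadratic b^2 − 2*b + 20 has discriminant −76 < 0 and is irreducible over ℤ.

(2*b + 1)*(3*b − 1)*(3*b − 2)*(b^2 − 2*b + 20)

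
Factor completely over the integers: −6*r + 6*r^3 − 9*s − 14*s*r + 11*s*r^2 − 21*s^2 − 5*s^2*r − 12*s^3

Group: s*(−12*s^2 − 17*s*r − 9*s − 6*r^2 − 6*r) + (−r + 1)*(−12*s^2 − 17*s*r − 9*s − 6*r^2 − 6*r); both groups contain (−12*s^2 − 17*s*r − 9*s − 6*r^2 − 6*r), so (s − r + 1) is a factor with cofactor −12*s^2 − 17*s*r − 9*s − 6*r^2 − 6*r.
The cofactor groups again: −12*s^2 − 17*s*r − 9*s − 6*r^2 − 6*r = −4*s*(3*s + 2*r) + (−3*r − 3)*(3*s + 2*r); both groups contain (3*s + 2*r), giving −(4*s + 3*r + 3)*(3*s + 2*r).

−(s − r + 1)*(3*s + 2*r)*(4*s + 3*r + 3)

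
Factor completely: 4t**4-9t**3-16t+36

(4t-9)(t**3-4)

Group as (4t**4-16t) + (-9t**3+36) = 4t(t**3-4) - 9(t**3-4).
Both groups share the factor (t**3-4).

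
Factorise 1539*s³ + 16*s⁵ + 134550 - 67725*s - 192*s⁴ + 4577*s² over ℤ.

(4*s - 13)*(4*s - 15)*(s + 6)*(s² - 11*s + 115)

Trying the rational-root candidates, s = 15/4 is a root, so (4*s - 15) is a factor; dividing leaves 4*s⁴ - 33*s³ + 261*s² + 2123*s - 8970.
Next, s = 13/4 is a root, giving the factor (4*s - 13) and quotient s³ - 5*s² + 49*s + 690.
Then s = -6 is a root, giving the factor (s + 6) and quotient s² - 11*s + 115.
The quadratic s² - 11*s + 115 has discriminant -339 < 0 and is irreducible over ℤ.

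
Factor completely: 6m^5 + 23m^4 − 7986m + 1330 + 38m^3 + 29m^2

(6m − 1)(m + 7)(m − 5)(m^2 + 2m + 38)

Among the possible rational roots, m = 5 is a root, so (m − 5) divides it; the quotient is 6m^4 + 53m^3 + 303m^2 + 1544m − 266.
Next, m = −7 is a root, giving the factor (m + 7) and quotient 6m^3 + 11m^2 + 226m − 38.
Then m = 1/6 is a root, so (6m − 1) is a factor; dividing leaves m^2 + 2m + 38.
The quadratic m^2 + 2m + 38 has discriminant −148 < 0 and is irreducible over ℤ.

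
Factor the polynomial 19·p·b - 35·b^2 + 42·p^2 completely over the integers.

Group: 6·p·(7·p - 5·b) + 7·b·(7·p - 5·b); both groups contain (7·p - 5·b).

(7·p - 5·b)·(6·p + 7·b)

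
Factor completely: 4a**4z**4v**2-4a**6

-4a**4(a+z**2v)(a-z**2v)

Pull out the common factor 4a**4, leaving -a**2+z**4v**2.
Recognize a difference of squares with the parts z**2v and a.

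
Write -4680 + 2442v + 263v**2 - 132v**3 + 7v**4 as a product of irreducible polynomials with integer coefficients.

By the rational root theorem, v = -4 is a root, so (v + 4) is a factor; dividing leaves 7v**3 - 160v**2 + 903v - 1170.
Next, v = 13/7 is a root, so (7v - 13) is a factor; dividing leaves v**2 - 21v + 90.
The remaining quadratic factors as (v - 15)(v - 6).

(7v - 13)(v + 4)(v - 15)(v - 6)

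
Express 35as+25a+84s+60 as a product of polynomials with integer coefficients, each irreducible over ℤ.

(5a+12)(7s+5)

Group as (35as+25a) + (84s+60) = 5a(7s+5) + 12(7s+5).
Both groups share the factor (7s+5).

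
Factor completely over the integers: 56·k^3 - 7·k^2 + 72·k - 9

Group as (56·k^3 + 72·k) + (-7·k^2 - 9) = 8·k·(7·k^2 + 9) - (7·k^2 + 9).
Both groups share the factor (7·k^2 + 9).

(8·k - 1)·(7·k^2 + 9)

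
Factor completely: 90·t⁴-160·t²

10·t²·(3·t+4)·(3·t-4)

Factor out 10·t², leaving 9·t²-16, which is a difference of two squares.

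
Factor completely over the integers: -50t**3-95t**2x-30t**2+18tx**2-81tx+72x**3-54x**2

-(2t+3x)(5t+6x)(5t-4x+3)

Group: 2t(-25t**2-10tx-15t+24x**2-18x) + 3x(-25t**2-10tx-15t+24x**2-18x); both groups contain (-25t**2-10tx-15t+24x**2-18x), so (2t+3x) is a factor with cofactor -25t**2-10tx-15t+24x**2-18x.
The cofactor groups again: -25t**2-10tx-15t+24x**2-18x = -5t(5t+6x) + (4x-3)(5t+6x); both groups contain (5t+6x), giving -(5t-4x+3)(5t+6x).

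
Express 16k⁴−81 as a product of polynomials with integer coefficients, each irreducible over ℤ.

Difference of squares twice: with A = 2k and B = 3, A⁴ − B⁴ = (A² − B²)(A² + B²), and A² − B² factors again.

(2k+3)(2k−3)(4k²+9)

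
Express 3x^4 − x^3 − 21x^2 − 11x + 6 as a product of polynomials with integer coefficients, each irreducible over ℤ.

Among the possible rational roots, x = −2 is a root, so (x + 2) is a factor; dividing leaves 3x^3 − 7x^2 − 7x + 3.
Next, x = 1/3 is a root, so (3x − 1) is a factor; dividing leaves x^2 − 2x − 3.
The remaining quadratic factors as (x + 1)(x − 3).

(3x − 1)(x + 1)(x + 2)(x − 3)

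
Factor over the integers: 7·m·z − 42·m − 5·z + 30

Group as (7·m·z − 42·m) + (−5·z + 30) = 7·m·(z − 6) − 5·(z − 6).
Both groups share the factor (z − 6).

(7·m − 5)·(z − 6)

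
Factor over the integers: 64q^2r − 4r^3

Pull out the common factor 4r; 16q^2 − r^2 is a difference of squares.

4r(4q + r)(4q − r)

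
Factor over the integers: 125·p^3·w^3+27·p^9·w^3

Factor out p^3·w^3 first: what remains is 27·p^6+125.
Recognize a sum of cubes with the parts 5 and 3·p^2.

p^3·w^3·(3·p^2+5)·(9·p^4-15·p^2+25)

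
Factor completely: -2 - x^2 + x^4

Substitute u = x^2 to get a quadratic in u, then factor.
x^2 + 1 is irreducible over ℤ (sum of squares).
x^2 - 2 is irreducible over ℤ (2 is not a perfect square).

(x^2 + 1)(x^2 - 2)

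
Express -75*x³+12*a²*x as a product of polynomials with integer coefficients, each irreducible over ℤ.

3*x*(2*a+5*x)*(2*a-5*x)

Pull out the common factor 3*x; 4*a²-25*x² is a difference of squares.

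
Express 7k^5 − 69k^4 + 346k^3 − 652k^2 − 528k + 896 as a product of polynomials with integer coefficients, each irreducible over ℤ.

Trying the rational-root candidates, k = 4 is a root, giving the factor (k − 4) and quotient 7k^4 − 41k^3 + 182k^2 + 76k − 224.
Then k = 1 is a root, so (k − 1) divides it; the quotient is 7k^3 − 34k^2 + 148k + 224.
Then k = −8/7 is a root, so (7k + 8) divides it; the quotient is k^2 − 6k + 28.
The quadratic k^2 − 6k + 28 has discriminant −76 < 0 and is irreducible over ℤ.

(7k + 8)(k − 1)(k − 4)(k^2 − 6k + 28)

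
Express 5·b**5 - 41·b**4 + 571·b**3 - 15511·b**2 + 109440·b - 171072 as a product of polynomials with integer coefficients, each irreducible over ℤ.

Trying the rational-root candidates, b = 11/5 is a root, so (5·b - 11) is a factor; dividing leaves b**4 - 6·b**3 + 101·b**2 - 2880·b + 15552.
Continuing, b = 8 is a root, giving the factor (b - 8) and quotient b**3 + 2·b**2 + 117·b - 1944.
Next, b = 9 is a root, so (b - 9) is a factor; dividing leaves b**2 + 11·b + 216.
The quadratic b**2 + 11·b + 216 has discriminant -743 < 0 and is irreducible over ℤ.

(5·b - 11)·(b - 8)·(b - 9)·(b**2 + 11·b + 216)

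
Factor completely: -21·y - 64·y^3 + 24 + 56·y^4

Group as (56·y^4 - 21·y) + (-64·y^3 + 24) = 7·y·(8·y^3 - 3) - 8·(8·y^3 - 3).
Both groups share the factor (8·y^3 - 3).

(7·y - 8)·(8·y^3 - 3)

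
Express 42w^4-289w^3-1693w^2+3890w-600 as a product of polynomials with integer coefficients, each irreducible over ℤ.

Among the possible rational roots, w = 10 is a root, so (w-10) is a factor; dividing leaves 42w^3+131w^2-383w+60.
Then w = 12/7 is a root, giving the factor (7w-12) and quotient 6w^2+29w-5.
The remaining quadratic factors as (w+5)(6w-1).

(6w-1)(7w-12)(w+5)(w-10)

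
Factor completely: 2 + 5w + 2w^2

(2w + 1)(w + 2)

Need a pair with product 2·2 = 4 and sum 5: that's 4 and 1.
Split the middle term: 2w^2 + 4w + w + 2 = 2w(w + 2) + (w + 2).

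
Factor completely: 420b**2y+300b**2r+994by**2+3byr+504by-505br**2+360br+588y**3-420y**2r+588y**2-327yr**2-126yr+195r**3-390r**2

Group: 7y(60b**2+142by-101br+72b+84y**2-120yr+84y+39r**2-78r) + 5r(60b**2+142by-101br+72b+84y**2-120yr+84y+39r**2-78r); both groups contain (60b**2+142by-101br+72b+84y**2-120yr+84y+39r**2-78r), so (7y+5r) is a factor with cofactor 60b**2+142by-101br+72b+84y**2-120yr+84y+39r**2-78r.
The cofactor groups again: 60b**2+142by-101br+72b+84y**2-120yr+84y+39r**2-78r = 5b(12b+14y-13r) + (6y-3r+6)(12b+14y-13r); both groups contain (12b+14y-13r), giving (5b+6y-3r+6)(12b+14y-13r).

(12b+14y-13r)(5b+6y-3r+6)(7y+5r)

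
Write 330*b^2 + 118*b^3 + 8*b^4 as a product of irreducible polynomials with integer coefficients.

Pull out the common factor 2*b^2, then factor the remaining trinomial.

2*b^2*(4*b + 15)*(b + 11)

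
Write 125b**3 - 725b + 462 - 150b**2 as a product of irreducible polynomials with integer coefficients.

(5b + 11)(5b - 14)(5b - 3)

Testing divisors of the constant over divisors of the leading coefficient, b = 14/5 is a root, so (5b - 14) is a factor; dividing leaves 25b**2 + 40b - 33.
The remaining quadratic factors as (5b + 11)(5b - 3).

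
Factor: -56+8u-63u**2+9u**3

Group as (9u**3+8u) + (-63u**2-56) = u(9u**2+8) - 7(9u**2+8).
Both groups share the factor (9u**2+8).

(u-7)(9u**2+8)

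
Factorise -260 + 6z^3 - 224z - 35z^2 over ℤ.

Testing divisors of the constant over divisors of the leading coefficient, z = 10 is a root, giving the factor (z - 10) and quotient 6z^2 + 25z + 26.
The remaining quadratic factors as (6z + 13)(z + 2).

(6z + 13)(z + 2)(z - 10)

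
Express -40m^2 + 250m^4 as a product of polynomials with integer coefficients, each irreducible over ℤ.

Pull out the common factor 10m^2; 25m^2 - 4 is a difference of squares.

10m^2(5m + 2)(5m - 2)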